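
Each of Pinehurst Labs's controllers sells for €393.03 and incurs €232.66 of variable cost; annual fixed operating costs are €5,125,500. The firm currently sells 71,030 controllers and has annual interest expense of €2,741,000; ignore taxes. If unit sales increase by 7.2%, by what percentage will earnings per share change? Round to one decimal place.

Total contribution margin = 71,030 × €160.37 = €11,391,081.10.
Subtracting fixed costs: EBIT = €11,391,081.10 − €5,125,500 = €6,265,581.10.
Interest = €2,741,000.00, so EBIT − I = €3,524,581.10.
DCL = total CM / (EBIT − I) = €11,391,081.10 / €3,524,581.10 = 3.2319.
%ΔEPS = DCL × %ΔSales = 3.2319 × +7.2% = +23.3%.

+23.3%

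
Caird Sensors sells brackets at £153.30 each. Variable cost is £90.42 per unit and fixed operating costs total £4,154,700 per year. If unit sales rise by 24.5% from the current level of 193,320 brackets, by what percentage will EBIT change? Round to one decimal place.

At 193,320 units, contribution = 193,320 × £62.88 = £12,155,961.60.
Operating income = contribution − fixed costs = £12,155,961.60 − £4,154,700 = £8,001,261.60.
DOL = contribution ÷ EBIT = £12,155,961.60 ÷ £8,001,261.60 = 1.5193.
Operating income changes by 1.5193 × +24.5% = +37.2%.

+37.2%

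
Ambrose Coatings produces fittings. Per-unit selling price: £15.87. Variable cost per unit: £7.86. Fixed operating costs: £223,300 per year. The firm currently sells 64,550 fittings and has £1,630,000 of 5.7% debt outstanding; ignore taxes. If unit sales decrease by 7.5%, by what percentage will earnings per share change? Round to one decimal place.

At 64,550 units, contribution = 64,550 × £8.01 = £517,045.50.
Subtracting fixed costs: EBIT = £517,045.50 − £223,300 = £293,745.50.
Interest = £92,910.00, so EBIT − I = £200,835.50.
DCL = total CM / (EBIT − I) = £517,045.50 / £200,835.50 = 2.5745.
%ΔEPS = DCL × %ΔSales = 2.5745 × -7.5% = -19.3%.

-19.3%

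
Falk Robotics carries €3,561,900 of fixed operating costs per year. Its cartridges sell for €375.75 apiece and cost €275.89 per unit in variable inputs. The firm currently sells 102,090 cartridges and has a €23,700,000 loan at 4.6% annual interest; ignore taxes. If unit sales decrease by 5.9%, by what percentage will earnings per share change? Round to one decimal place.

Contribution at this volume is 102,090 × €99.86 = €10,194,707.40.
EBIT = €10,194,707.40 − €3,561,900 = €6,632,807.40.
After interest of €1,090,200.00, pre-tax earnings = €5,542,607.40.
DCL = total CM / (EBIT − I) = €10,194,707.40 / €5,542,607.40 = 1.8393.
%ΔEPS = DCL × %ΔSales = 1.8393 × -5.9% = -10.9%.

-10.9%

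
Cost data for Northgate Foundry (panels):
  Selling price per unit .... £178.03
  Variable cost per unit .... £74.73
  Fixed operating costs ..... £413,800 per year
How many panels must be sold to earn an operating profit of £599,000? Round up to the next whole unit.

Unit CM = price − variable cost = £178.03 − £74.73 = £103.30.
Need Q such that Q × £103.30 − £413,800 = £599,000, i.e. Q = £1,012,800 / £103.30 = 9,804.45 → 9,805.

9,805 panels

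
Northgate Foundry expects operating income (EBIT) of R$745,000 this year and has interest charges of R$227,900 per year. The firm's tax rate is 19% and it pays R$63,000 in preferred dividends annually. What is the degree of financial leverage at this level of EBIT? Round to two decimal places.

1.70

Annual interest charges come to R$227,900.00.
Pre-tax preferred-dividend burden = R$63,000 ÷ (1 − 0.19) = R$77,777.78.
DFL = EBIT ÷ [EBIT − I − D_p/(1−t)] = R$745,000 ÷ [R$745,000 − R$227,900.00 − R$77,777.78] = R$745,000 ÷ R$439,322.22 = 1.6958.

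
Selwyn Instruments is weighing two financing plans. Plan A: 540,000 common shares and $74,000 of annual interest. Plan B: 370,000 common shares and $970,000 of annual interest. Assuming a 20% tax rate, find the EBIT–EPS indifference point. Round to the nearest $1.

At indifference, (EBIT − 74,000)(1 − t)/540,000 = (EBIT − 970,000)(1 − t)/370,000.
Cancelling (1 − t) and cross-multiplying: 370,000·(EBIT − 74,000) = 540,000·(EBIT − 970,000).
Solving, EBIT = (970,000·540,000 − 74,000·370,000) / (540,000 − 370,000) = 496,420,000,000 / 170,000 = 2,920,117.65.

$2,920,118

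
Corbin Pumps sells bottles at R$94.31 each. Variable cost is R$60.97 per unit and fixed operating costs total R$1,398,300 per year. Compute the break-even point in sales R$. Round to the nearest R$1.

CM per unit = R$94.31 − R$60.97 = R$33.34; CM ratio = R$33.34 / R$94.31 = 0.3535.
Break-even sales = FC ÷ CM ratio = R$1,398,300 × R$94.31 / R$33.34 = R$3,955,419.

R$3,955,419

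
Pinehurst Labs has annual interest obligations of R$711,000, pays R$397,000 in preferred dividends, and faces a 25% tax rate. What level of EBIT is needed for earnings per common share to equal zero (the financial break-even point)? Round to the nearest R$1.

Preferred dividends are paid after tax, so their pre-tax equivalent is R$397,000 ÷ (1 − 0.25) = R$529,333.33.
EPS = 0 when EBIT covers interest plus the pre-tax preferred burden: R$711,000 + R$529,333.33 = R$1,240,333.33.

R$1,240,333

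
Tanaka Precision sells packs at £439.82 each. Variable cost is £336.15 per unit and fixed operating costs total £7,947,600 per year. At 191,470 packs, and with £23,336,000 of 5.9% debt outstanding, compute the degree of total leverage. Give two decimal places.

1.89

Total contribution margin = 191,470 × £103.67 = £19,849,694.90.
Operating income = contribution − fixed costs = £19,849,694.90 − £7,947,600 = £11,902,094.90. Interest = £1,376,824.00.
DOL = £19,849,694.90 ÷ £11,902,094.90 = 1.6677; DFL = £11,902,094.90 ÷ £10,525,270.90 = 1.1308.
Combined leverage = 1.6677 × 1.1308 = 1.8858.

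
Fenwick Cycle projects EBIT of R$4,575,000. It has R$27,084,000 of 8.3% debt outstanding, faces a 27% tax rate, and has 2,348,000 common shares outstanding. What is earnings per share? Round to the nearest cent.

Interest = R$2,247,972.00, so EBT = R$4,575,000 − R$2,247,972.00 = R$2,327,028.00.
After tax at 27%: net income = R$2,327,028.00 × 0.73 = R$1,698,730.44.
Per share: R$1,698,730.44 / 2,348,000 shares = R$0.72.

R$0.72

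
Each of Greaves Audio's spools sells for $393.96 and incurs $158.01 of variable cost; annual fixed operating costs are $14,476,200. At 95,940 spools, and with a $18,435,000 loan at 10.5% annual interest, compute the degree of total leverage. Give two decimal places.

Total contribution margin = 95,940 × $235.95 = $22,637,043.00.
EBIT = $22,637,043.00 − $14,476,200 = $8,160,843.00. Interest = $1,935,675.00.
DOL = $22,637,043.00 ÷ $8,160,843.00 = 2.7739; DFL = $8,160,843.00 ÷ $6,225,168.00 = 1.3109.
Combined leverage = 2.7739 × 1.3109 = 3.6363.

3.64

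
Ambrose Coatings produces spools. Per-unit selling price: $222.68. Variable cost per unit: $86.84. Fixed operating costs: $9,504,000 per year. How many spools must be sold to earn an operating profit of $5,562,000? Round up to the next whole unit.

Unit CM = price − variable cost = $222.68 − $86.84 = $135.84.
Need Q such that Q × $135.84 − $9,504,000 = $5,562,000, i.e. Q = $15,066,000 / $135.84 = 110,909.89 → 110,910.

110,910 spools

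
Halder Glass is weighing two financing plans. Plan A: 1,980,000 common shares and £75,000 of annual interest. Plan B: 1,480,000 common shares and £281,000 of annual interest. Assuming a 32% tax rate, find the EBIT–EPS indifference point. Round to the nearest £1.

Set EPS_A = EPS_B: (EBIT − £75,000)(1 − 0.32) ÷ 1,980,000 = (EBIT − £281,000)(1 − 0.32) ÷ 1,480,000.
Cancelling (1 − t) and cross-multiplying: 1,480,000·(EBIT − 75,000) = 1,980,000·(EBIT − 281,000).
EBIT × (1,980,000 − 1,480,000) = 281,000 × 1,980,000 − 75,000 × 1,480,000 = 445,380,000,000, so EBIT = 445,380,000,000 ÷ 500,000 = 890,760.00.

£890,760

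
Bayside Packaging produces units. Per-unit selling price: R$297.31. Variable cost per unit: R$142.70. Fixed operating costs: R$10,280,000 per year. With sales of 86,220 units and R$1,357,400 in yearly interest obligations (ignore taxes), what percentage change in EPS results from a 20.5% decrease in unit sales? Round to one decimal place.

Contribution at this volume is 86,220 × R$154.61 = R$13,330,474.20.
Subtracting fixed costs: EBIT = R$13,330,474.20 − R$10,280,000 = R$3,050,474.20.
Interest = R$1,357,400.00, so EBIT − I = R$1,693,074.20.
Degree of combined leverage = contribution ÷ (EBIT − I) = R$13,330,474.20 ÷ R$1,693,074.20 = 7.8735.
EPS therefore changes by 7.8735 × (-20.5%) = -161.4%.

-161.4%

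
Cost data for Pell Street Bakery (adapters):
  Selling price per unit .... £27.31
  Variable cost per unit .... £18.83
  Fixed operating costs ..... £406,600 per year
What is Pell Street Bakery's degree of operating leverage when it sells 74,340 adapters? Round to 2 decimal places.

Total contribution margin = 74,340 × £8.48 = £630,403.20.
Operating income = contribution − fixed costs = £630,403.20 − £406,600 = £223,803.20.
DOL = contribution ÷ EBIT = £630,403.20 ÷ £223,803.20 = 2.8168.

2.82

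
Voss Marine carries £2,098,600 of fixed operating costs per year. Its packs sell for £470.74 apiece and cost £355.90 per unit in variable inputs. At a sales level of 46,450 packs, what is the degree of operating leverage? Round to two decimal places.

At 46,450 units, contribution = 46,450 × £114.84 = £5,334,318.00.
Operating income = contribution − fixed costs = £5,334,318.00 − £2,098,600 = £3,235,718.00.
So DOL = total CM / EBIT = £5,334,318.00 / £3,235,718.00 = 1.6486.

1.65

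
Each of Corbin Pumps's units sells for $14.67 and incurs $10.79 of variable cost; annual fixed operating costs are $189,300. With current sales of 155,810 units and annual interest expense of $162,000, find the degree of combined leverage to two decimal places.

Total contribution margin = 155,810 × $3.88 = $604,542.80.
EBIT = $604,542.80 − $189,300 = $415,242.80. Interest = $162,000.00, so EBIT − I = $253,242.80.
Degree of total leverage = total CM / (EBIT − interest) = $604,542.80 / $253,242.80 = 2.3872.

2.39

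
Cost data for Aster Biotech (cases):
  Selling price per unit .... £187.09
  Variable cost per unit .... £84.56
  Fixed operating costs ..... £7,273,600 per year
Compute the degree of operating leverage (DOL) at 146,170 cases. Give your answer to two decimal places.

1.94

Total contribution margin = 146,170 × £102.53 = £14,986,810.10.
EBIT = £14,986,810.10 − £7,273,600 = £7,713,210.10.
Degree of operating leverage = £14,986,810.10 / £7,713,210.10 = 1.9430.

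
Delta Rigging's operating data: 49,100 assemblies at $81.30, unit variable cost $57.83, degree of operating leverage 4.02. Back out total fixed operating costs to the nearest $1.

Total contribution margin = 49,100 × $23.47 = $1,152,377.00.
DOL = contribution / EBIT, so EBIT = $1,152,377.00 / 4.02 = $286,660.95.
Fixed costs = CM − EBIT = $1,152,377.00 − $286,660.95 = $865,716.

$865,716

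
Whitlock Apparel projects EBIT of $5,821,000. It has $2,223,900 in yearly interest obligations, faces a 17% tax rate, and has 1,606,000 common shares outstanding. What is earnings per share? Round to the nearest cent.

$1.86

Pre-tax income = $5,821,000 − $2,223,900.00 = $3,597,100.00.
Net income = $3,597,100.00 × (1 − 0.17) = $2,985,593.00.
EPS = $2,985,593.00 ÷ 1,606,000 = $1.86.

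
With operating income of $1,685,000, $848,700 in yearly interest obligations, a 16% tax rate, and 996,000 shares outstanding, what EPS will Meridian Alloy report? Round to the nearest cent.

$0.71

Pre-tax income = $1,685,000 − $848,700.00 = $836,300.00.
Net income = $836,300.00 × (1 − 0.16) = $702,492.00.
Per share: $702,492.00 / 996,000 shares = $0.71.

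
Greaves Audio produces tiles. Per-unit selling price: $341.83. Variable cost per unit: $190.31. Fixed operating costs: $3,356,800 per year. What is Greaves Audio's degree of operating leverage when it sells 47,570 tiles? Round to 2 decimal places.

1.87

Total contribution margin = 47,570 × $151.52 = $7,207,806.40.
Operating income = contribution − fixed costs = $7,207,806.40 − $3,356,800 = $3,851,006.40.
So DOL = total CM / EBIT = $7,207,806.40 / $3,851,006.40 = 1.8717.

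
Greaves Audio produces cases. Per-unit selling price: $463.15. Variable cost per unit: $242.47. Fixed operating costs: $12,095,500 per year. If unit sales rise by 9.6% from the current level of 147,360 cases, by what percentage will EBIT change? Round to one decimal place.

At 147,360 units, contribution = 147,360 × $220.68 = $32,519,404.80.
Subtracting fixed costs: EBIT = $32,519,404.80 − $12,095,500 = $20,423,904.80.
DOL = contribution ÷ EBIT = $32,519,404.80 ÷ $20,423,904.80 = 1.5922.
So EBIT moves 1.5922 × (+9.6%) = +15.3%.

+15.3%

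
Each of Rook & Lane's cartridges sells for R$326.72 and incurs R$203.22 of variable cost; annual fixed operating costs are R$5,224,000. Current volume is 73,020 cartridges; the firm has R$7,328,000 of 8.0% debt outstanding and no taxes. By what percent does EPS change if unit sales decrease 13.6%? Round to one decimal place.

At 73,020 units, contribution = 73,020 × R$123.50 = R$9,017,970.00.
EBIT = R$9,017,970.00 − R$5,224,000 = R$3,793,970.00.
Interest = R$586,240.00, so EBIT − I = R$3,207,730.00.
Degree of combined leverage = contribution ÷ (EBIT − I) = R$9,017,970.00 ÷ R$3,207,730.00 = 2.8113.
EPS therefore changes by 2.8113 × (-13.6%) = -38.2%.

-38.2%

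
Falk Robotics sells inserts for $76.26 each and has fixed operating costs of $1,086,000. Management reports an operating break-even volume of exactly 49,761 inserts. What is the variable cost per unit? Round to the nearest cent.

Contribution per unit must be FC / Q = $1,086,000 / 49,761 = $21.8243.
Variable cost per unit = $76.26 − $21.8243 = $54.44.

$54.44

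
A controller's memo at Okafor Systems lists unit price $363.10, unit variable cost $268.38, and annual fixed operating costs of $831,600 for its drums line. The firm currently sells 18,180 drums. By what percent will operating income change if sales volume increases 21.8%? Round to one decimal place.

+42.2%

Contribution at this volume is 18,180 × $94.72 = $1,722,009.60.
Subtracting fixed costs: EBIT = $1,722,009.60 − $831,600 = $890,409.60.
Degree of operating leverage = $1,722,009.60 / $890,409.60 = 1.9340.
Operating income changes by 1.9340 × +21.8% = +42.2%.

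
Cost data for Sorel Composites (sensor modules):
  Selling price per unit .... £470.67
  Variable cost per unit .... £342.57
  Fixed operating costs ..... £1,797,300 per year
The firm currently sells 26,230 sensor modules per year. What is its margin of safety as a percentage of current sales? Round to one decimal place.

46.5%

Each unit contributes £470.67 − £342.57 = £128.10. Break-even units = £1,797,300 ÷ £128.10 = 14,030.44; break-even revenue = 14,030.44 × £470.67 = £6,603,709.53.
Current sales = 26,230 × £470.67 = £12,345,674.10.
Margin of safety = (£12,345,674.10 − £6,603,709.53) ÷ £12,345,674.10 = 46.5%.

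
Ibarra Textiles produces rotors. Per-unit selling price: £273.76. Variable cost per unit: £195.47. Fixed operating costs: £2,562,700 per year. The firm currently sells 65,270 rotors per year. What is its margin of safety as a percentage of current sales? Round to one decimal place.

Unit CM = price − variable cost = £273.76 − £195.47 = £78.29. Break-even units = £2,562,700 ÷ £78.29 = 32,733.43; break-even revenue = 32,733.43 × £273.76 = £8,961,102.98.
Current sales = 65,270 × £273.76 = £17,868,315.20.
Margin of safety = (£17,868,315.20 − £8,961,102.98) ÷ £17,868,315.20 = 49.8%.

49.8%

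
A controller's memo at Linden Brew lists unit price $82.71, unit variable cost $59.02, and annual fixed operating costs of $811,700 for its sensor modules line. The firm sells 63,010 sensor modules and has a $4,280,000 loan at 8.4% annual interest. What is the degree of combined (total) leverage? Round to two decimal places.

4.64

At 63,010 units, contribution = 63,010 × $23.69 = $1,492,706.90.
Operating income = contribution − fixed costs = $1,492,706.90 − $811,700 = $681,006.90. Interest = $359,520.00, so EBIT − I = $321,486.90.
Degree of total leverage = total CM / (EBIT − interest) = $1,492,706.90 / $321,486.90 = 4.6431.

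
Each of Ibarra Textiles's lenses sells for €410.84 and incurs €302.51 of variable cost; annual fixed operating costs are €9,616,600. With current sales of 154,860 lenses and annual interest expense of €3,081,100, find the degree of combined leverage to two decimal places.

At 154,860 units, contribution = 154,860 × €108.33 = €16,775,983.80.
Operating income = contribution − fixed costs = €16,775,983.80 − €9,616,600 = €7,159,383.80. Interest = €3,081,100.00.
DOL = €16,775,983.80 ÷ €7,159,383.80 = 2.3432; DFL = €7,159,383.80 ÷ €4,078,283.80 = 1.7555.
Combined leverage = 2.3432 × 1.7555 = 4.1135.

4.11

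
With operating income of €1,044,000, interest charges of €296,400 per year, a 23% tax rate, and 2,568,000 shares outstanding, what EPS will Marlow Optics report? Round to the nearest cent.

€0.22

Interest = €296,400.00, so EBT = €1,044,000 − €296,400.00 = €747,600.00.
Net income = €747,600.00 × (1 − 0.23) = €575,652.00.
Per share: €575,652.00 / 2,568,000 shares = €0.22.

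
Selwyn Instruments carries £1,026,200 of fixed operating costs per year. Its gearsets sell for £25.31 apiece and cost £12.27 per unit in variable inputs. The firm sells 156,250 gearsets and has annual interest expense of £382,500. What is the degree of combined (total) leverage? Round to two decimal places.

3.24

Contribution at this volume is 156,250 × £13.04 = £2,037,500.00.
EBIT = £2,037,500.00 − £1,026,200 = £1,011,300.00. Interest = £382,500.00.
DOL = £2,037,500.00 ÷ £1,011,300.00 = 2.0147; DFL = £1,011,300.00 ÷ £628,800.00 = 1.6083.
Combined leverage = 2.0147 × 1.6083 = 3.2402.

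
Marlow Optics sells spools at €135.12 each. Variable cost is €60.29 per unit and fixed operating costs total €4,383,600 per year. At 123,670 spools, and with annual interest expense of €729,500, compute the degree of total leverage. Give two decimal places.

At 123,670 units, contribution = 123,670 × €74.83 = €9,254,226.10.
Subtracting fixed costs: EBIT = €9,254,226.10 − €4,383,600 = €4,870,626.10. Interest = €729,500.00, so EBIT − I = €4,141,126.10.
DCL = contribution ÷ (EBIT − I) = €9,254,226.10 ÷ €4,141,126.10 = 2.2347.

2.23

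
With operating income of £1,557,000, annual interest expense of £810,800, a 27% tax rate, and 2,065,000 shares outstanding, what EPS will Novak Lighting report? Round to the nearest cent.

Pre-tax income = £1,557,000 − £810,800.00 = £746,200.00.
After tax at 27%: net income = £746,200.00 × 0.73 = £544,726.00.
Per share: £544,726.00 / 2,065,000 shares = £0.26.

£0.26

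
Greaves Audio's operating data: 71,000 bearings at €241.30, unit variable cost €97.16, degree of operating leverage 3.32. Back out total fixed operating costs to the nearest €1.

€7,151,428

Total contribution margin = 71,000 × €144.14 = €10,233,940.00.
DOL = contribution / EBIT, so EBIT = €10,233,940.00 / 3.32 = €3,082,512.05.
Fixed costs = CM − EBIT = €10,233,940.00 − €3,082,512.05 = €7,151,428.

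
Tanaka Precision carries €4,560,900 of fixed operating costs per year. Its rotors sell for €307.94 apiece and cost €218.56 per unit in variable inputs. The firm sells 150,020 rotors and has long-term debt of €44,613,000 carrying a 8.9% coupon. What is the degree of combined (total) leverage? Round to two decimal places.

2.75

At 150,020 units, contribution = 150,020 × €89.38 = €13,408,787.60.
EBIT = €13,408,787.60 − €4,560,900 = €8,847,887.60. Interest = €3,970,557.00.
DOL = €13,408,787.60 ÷ €8,847,887.60 = 1.5155; DFL = €8,847,887.60 ÷ €4,877,330.60 = 1.8141.
DCL = DOL × DFL = 1.5155 × 1.8141 = 2.7493.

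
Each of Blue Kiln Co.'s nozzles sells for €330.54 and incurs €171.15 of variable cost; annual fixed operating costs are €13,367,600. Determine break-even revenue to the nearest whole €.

CM per unit = €330.54 − €171.15 = €159.39; CM ratio = €159.39 / €330.54 = 0.4822.
Break-even revenue = fixed costs × price ÷ CM = €13,367,600 × €330.54 ÷ €159.39 = €27,721,479.

€27,721,479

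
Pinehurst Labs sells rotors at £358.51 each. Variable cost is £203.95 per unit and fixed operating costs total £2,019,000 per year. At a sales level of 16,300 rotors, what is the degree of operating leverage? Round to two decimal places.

Total contribution margin = 16,300 × £154.56 = £2,519,328.00.
Subtracting fixed costs: EBIT = £2,519,328.00 − £2,019,000 = £500,328.00.
So DOL = total CM / EBIT = £2,519,328.00 / £500,328.00 = 5.0354.

5.04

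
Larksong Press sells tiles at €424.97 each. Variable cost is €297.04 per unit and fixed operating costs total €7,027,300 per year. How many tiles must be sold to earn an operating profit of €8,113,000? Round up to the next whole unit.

Unit CM = price − variable cost = €424.97 − €297.04 = €127.93.
Required volume = (fixed costs + target profit) ÷ CM = (€7,027,300 + €8,113,000) ÷ €127.93 = 118,348.32, so 118,349 tiles.

118,349 tiles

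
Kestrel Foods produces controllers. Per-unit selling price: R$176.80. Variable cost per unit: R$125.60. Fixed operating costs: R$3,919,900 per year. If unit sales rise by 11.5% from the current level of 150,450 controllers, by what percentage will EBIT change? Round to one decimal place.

+23.4%

At 150,450 units, contribution = 150,450 × R$51.20 = R$7,703,040.00.
EBIT = R$7,703,040.00 − R$3,919,900 = R$3,783,140.00.
DOL = contribution ÷ EBIT = R$7,703,040.00 ÷ R$3,783,140.00 = 2.0361.
So EBIT moves 2.0361 × (+11.5%) = +23.4%.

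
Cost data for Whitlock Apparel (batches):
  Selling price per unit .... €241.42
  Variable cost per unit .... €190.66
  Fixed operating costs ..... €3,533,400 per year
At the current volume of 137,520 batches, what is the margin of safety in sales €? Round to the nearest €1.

€16,394,849

Unit CM = price − variable cost = €241.42 − €190.66 = €50.76. Break-even units = €3,533,400 ÷ €50.76 = 69,609.93; break-even revenue = 69,609.93 × €241.42 = €16,805,229.08.
Current sales = 137,520 × €241.42 = €33,200,078.40.
Margin of safety = €33,200,078.40 − €16,805,229.08 = €16,394,849.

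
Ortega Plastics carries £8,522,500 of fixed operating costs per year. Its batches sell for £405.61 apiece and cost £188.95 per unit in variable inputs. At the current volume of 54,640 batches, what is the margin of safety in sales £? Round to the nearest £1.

Unit CM = price − variable cost = £405.61 − £188.95 = £216.66. Break-even units = £8,522,500 ÷ £216.66 = 39,335.83; break-even revenue = 39,335.83 × £405.61 = £15,955,004.27.
Actual sales revenue = 54,640 × £405.61 = £22,162,530.40.
Margin of safety = £22,162,530.40 − £15,955,004.27 = £6,207,526.

£6,207,526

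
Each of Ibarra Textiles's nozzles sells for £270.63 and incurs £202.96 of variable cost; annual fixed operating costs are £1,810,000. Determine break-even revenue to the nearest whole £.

£7,238,663

CM per unit = £270.63 − £202.96 = £67.67; CM ratio = £67.67 / £270.63 = 0.2500.
Break-even sales = FC ÷ CM ratio = £1,810,000 × £270.63 / £67.67 = £7,238,663.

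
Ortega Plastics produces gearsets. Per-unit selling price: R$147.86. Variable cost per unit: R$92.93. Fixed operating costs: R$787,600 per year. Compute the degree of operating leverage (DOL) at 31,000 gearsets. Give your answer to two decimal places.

1.86

Contribution at this volume is 31,000 × R$54.93 = R$1,702,830.00.
Subtracting fixed costs: EBIT = R$1,702,830.00 − R$787,600 = R$915,230.00.
So DOL = total CM / EBIT = R$1,702,830.00 / R$915,230.00 = 1.8605.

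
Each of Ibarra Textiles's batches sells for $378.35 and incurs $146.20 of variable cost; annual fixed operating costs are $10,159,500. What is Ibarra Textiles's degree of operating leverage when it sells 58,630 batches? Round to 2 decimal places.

Total contribution margin = 58,630 × $232.15 = $13,610,954.50.
Subtracting fixed costs: EBIT = $13,610,954.50 − $10,159,500 = $3,451,454.50.
So DOL = total CM / EBIT = $13,610,954.50 / $3,451,454.50 = 3.9435.

3.94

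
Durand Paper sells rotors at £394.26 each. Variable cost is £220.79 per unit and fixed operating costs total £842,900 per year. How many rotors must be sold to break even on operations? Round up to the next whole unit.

4,860 rotors

Each unit contributes £394.26 − £220.79 = £173.47.
Break-even Q = £842,900 / £173.47 = 4,859.05 → 4,860 rotors.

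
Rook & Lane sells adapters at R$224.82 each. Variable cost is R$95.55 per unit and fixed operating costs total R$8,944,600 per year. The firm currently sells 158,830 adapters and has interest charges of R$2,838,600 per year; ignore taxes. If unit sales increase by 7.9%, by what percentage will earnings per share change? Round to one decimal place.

Total contribution margin = 158,830 × R$129.27 = R$20,531,954.10.
Operating income = contribution − fixed costs = R$20,531,954.10 − R$8,944,600 = R$11,587,354.10.
After interest of R$2,838,600.00, pre-tax earnings = R$8,748,754.10.
DCL = total CM / (EBIT − I) = R$20,531,954.10 / R$8,748,754.10 = 2.3468.
EPS therefore changes by 2.3468 × (+7.9%) = +18.5%.

+18.5%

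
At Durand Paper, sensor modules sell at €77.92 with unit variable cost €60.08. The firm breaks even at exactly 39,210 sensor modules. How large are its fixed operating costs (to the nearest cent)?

Each unit contributes €77.92 − €60.08 = €17.84.
Since BE = FC / CM, FC = 39,210 × €17.84 = €699,506.40.

€699,506.40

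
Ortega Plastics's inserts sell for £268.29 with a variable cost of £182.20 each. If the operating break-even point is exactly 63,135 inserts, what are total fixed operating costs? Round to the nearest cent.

£5,435,292.15

Each unit contributes £268.29 − £182.20 = £86.09.
Fixed costs = break-even units × CM = 63,135 × £86.09 = £5,435,292.15.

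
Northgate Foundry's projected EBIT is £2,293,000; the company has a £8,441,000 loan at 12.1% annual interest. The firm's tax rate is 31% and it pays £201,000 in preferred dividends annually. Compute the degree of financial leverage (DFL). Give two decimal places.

2.34

Annual interest charges come to £1,021,361.00.
Pre-tax preferred-dividend burden = £201,000 ÷ (1 − 0.31) = £291,304.35.
DFL = EBIT ÷ [EBIT − I − D_p/(1−t)] = £2,293,000 ÷ [£2,293,000 − £1,021,361.00 − £291,304.35] = £2,293,000 ÷ £980,334.65 = 2.3390.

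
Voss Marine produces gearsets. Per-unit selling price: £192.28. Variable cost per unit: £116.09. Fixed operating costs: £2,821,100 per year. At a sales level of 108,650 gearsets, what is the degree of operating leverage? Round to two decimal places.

1.52

Contribution at this volume is 108,650 × £76.19 = £8,278,043.50.
Operating income = contribution − fixed costs = £8,278,043.50 − £2,821,100 = £5,456,943.50.
Degree of operating leverage = £8,278,043.50 / £5,456,943.50 = 1.5170.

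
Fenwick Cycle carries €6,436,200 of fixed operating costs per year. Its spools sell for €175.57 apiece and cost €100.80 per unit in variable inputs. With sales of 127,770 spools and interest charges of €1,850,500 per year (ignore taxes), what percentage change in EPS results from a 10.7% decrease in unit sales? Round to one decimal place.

At 127,770 units, contribution = 127,770 × €74.77 = €9,553,362.90.
Operating income = contribution − fixed costs = €9,553,362.90 − €6,436,200 = €3,117,162.90.
Interest = €1,850,500.00, so EBIT − I = €1,266,662.90.
DCL = total CM / (EBIT − I) = €9,553,362.90 / €1,266,662.90 = 7.5422.
EPS therefore changes by 7.5422 × (-10.7%) = -80.7%.

-80.7%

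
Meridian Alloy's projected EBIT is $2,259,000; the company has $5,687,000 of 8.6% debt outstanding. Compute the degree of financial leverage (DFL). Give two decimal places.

1.28

Interest = $489,082.00.
DFL = EBIT ÷ (EBIT − I) = $2,259,000 ÷ ($2,259,000 − $489,082.00) = $2,259,000 ÷ $1,769,918.00 = 1.2763.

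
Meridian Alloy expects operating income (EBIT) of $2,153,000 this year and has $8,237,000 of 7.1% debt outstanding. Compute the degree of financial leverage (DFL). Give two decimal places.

1.37

Annual interest charges come to $584,827.00.
DFL = EBIT ÷ (EBIT − I) = $2,153,000 ÷ ($2,153,000 − $584,827.00) = $2,153,000 ÷ $1,568,173.00 = 1.3729.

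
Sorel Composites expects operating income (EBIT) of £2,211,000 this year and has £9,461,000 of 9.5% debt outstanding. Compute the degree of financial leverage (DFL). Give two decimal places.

1.68

Annual interest charges come to £898,795.00.
DFL = EBIT ÷ (EBIT − I) = £2,211,000 ÷ (£2,211,000 − £898,795.00) = £2,211,000 ÷ £1,312,205.00 = 1.6850.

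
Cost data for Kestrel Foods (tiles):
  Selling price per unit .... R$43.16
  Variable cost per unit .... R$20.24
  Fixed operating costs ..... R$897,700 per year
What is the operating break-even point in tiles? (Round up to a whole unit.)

Contribution margin per unit = R$43.16 − R$20.24 = R$22.92.
Break-even Q = R$897,700 / R$22.92 = 39,166.67 → 39,167 tiles.

39,167 tiles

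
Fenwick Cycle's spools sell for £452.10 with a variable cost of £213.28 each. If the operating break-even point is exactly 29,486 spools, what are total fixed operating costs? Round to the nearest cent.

Each unit contributes £452.10 − £213.28 = £238.82.
Fixed costs = break-even units × CM = 29,486 × £238.82 = £7,041,846.52.

£7,041,846.52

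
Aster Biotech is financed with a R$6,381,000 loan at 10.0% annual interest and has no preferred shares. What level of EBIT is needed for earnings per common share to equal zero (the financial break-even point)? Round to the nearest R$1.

Annual interest = 10.0% × R$6,381,000 = R$638,100.00.
Without preferred stock the financial break-even is simply EBIT = interest = R$638,100.00.

R$638,100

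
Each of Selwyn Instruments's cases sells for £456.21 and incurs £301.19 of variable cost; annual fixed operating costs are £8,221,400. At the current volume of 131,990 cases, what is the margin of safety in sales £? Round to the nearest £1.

Contribution margin per unit = £456.21 − £301.19 = £155.02. Break-even units = £8,221,400 ÷ £155.02 = 53,034.45; break-even revenue = 53,034.45 × £456.21 = £24,194,845.14.
Actual sales revenue = 131,990 × £456.21 = £60,215,157.90.
Margin of safety = £60,215,157.90 − £24,194,845.14 = £36,020,313.

£36,020,313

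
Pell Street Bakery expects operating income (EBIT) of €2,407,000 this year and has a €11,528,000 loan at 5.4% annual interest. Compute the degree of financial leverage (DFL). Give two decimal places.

Interest = €622,512.00.
Degree of financial leverage = EBIT / (EBIT − interest) = €2,407,000 / €1,784,488.00 = 1.3488.

1.35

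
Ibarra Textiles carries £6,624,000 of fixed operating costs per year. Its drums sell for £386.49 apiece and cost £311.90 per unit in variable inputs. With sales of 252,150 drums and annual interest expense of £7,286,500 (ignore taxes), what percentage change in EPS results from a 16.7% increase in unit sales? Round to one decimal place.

+64.1%

At 252,150 units, contribution = 252,150 × £74.59 = £18,807,868.50.
EBIT = £18,807,868.50 − £6,624,000 = £12,183,868.50.
After interest of £7,286,500.00, pre-tax earnings = £4,897,368.50.
DCL = total CM / (EBIT − I) = £18,807,868.50 / £4,897,368.50 = 3.8404.
EPS therefore changes by 3.8404 × (+16.7%) = +64.1%.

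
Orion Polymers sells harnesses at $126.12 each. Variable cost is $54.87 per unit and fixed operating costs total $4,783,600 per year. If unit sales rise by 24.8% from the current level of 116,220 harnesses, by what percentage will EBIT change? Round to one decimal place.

Total contribution margin = 116,220 × $71.25 = $8,280,675.00.
Operating income = contribution − fixed costs = $8,280,675.00 − $4,783,600 = $3,497,075.00.
Degree of operating leverage = $8,280,675.00 / $3,497,075.00 = 2.3679.
Operating income changes by 2.3679 × +24.8% = +58.7%.

+58.7%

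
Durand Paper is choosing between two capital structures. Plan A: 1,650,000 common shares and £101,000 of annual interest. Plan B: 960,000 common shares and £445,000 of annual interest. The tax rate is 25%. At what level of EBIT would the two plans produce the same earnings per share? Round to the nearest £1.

£923,609

At indifference, (EBIT − 101,000)(1 − t)/1,650,000 = (EBIT − 445,000)(1 − t)/960,000.
The (1 − t) factor cancels: (EBIT − 101,000) × 960,000 = (EBIT − 445,000) × 1,650,000.
EBIT × (1,650,000 − 960,000) = 445,000 × 1,650,000 − 101,000 × 960,000 = 637,290,000,000, so EBIT = 637,290,000,000 ÷ 690,000 = 923,608.70.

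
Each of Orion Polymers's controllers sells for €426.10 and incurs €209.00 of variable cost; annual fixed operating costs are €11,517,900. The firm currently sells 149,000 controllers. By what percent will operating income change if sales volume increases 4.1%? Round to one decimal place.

+6.4%

Contribution at this volume is 149,000 × €217.10 = €32,347,900.00.
Subtracting fixed costs: EBIT = €32,347,900.00 − €11,517,900 = €20,830,000.00.
So DOL = total CM / EBIT = €32,347,900.00 / €20,830,000.00 = 1.5529.
So EBIT moves 1.5529 × (+4.1%) = +6.4%.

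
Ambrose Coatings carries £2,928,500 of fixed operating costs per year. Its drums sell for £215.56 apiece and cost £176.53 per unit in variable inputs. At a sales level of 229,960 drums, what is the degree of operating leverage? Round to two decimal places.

At 229,960 units, contribution = 229,960 × £39.03 = £8,975,338.80.
EBIT = £8,975,338.80 − £2,928,500 = £6,046,838.80.
So DOL = total CM / EBIT = £8,975,338.80 / £6,046,838.80 = 1.4843.

1.48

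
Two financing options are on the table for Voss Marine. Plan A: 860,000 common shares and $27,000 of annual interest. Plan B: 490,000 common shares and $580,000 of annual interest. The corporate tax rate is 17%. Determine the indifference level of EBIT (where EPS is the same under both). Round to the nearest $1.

$1,312,351

Set EPS_A = EPS_B: (EBIT − $27,000)(1 − 0.17) ÷ 860,000 = (EBIT − $580,000)(1 − 0.17) ÷ 490,000.
Cancelling (1 − t) and cross-multiplying: 490,000·(EBIT − 27,000) = 860,000·(EBIT − 580,000).
Solving, EBIT = (580,000·860,000 − 27,000·490,000) / (860,000 − 490,000) = 485,570,000,000 / 370,000 = 1,312,351.35.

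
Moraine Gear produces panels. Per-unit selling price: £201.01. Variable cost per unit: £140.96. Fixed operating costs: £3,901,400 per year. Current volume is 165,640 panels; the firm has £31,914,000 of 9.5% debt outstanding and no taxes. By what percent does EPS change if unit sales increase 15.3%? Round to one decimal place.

Contribution at this volume is 165,640 × £60.05 = £9,946,682.00.
Operating income = contribution − fixed costs = £9,946,682.00 − £3,901,400 = £6,045,282.00.
Interest = £3,031,830.00, so EBIT − I = £3,013,452.00.
DCL = total CM / (EBIT − I) = £9,946,682.00 / £3,013,452.00 = 3.3008.
EPS therefore changes by 3.3008 × (+15.3%) = +50.5%.

+50.5%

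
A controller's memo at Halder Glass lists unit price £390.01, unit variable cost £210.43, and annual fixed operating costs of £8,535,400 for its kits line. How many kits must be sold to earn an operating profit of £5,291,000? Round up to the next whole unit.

76,993 kits

Contribution margin per unit = £390.01 − £210.43 = £179.58.
Required volume = (fixed costs + target profit) ÷ CM = (£8,535,400 + £5,291,000) ÷ £179.58 = 76,992.98, so 76,993 kits.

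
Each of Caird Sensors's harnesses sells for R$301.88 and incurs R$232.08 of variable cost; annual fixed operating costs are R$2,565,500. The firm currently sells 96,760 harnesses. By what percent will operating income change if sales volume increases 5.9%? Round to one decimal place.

+9.5%

Contribution at this volume is 96,760 × R$69.80 = R$6,753,848.00.
EBIT = R$6,753,848.00 − R$2,565,500 = R$4,188,348.00.
DOL = contribution ÷ EBIT = R$6,753,848.00 ÷ R$4,188,348.00 = 1.6125.
Operating income changes by 1.6125 × +5.9% = +9.5%.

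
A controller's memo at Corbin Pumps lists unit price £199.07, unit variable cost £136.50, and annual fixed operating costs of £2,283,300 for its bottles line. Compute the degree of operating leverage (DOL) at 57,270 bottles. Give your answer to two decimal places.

Contribution at this volume is 57,270 × £62.57 = £3,583,383.90.
Operating income = contribution − fixed costs = £3,583,383.90 − £2,283,300 = £1,300,083.90.
So DOL = total CM / EBIT = £3,583,383.90 / £1,300,083.90 = 2.7563.

2.76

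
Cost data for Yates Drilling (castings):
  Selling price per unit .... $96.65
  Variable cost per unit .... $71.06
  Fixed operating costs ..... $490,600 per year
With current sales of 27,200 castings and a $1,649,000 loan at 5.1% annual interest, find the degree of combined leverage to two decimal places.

5.74

Contribution at this volume is 27,200 × $25.59 = $696,048.00.
EBIT = $696,048.00 − $490,600 = $205,448.00. Interest = $84,099.00.
DOL = $696,048.00 ÷ $205,448.00 = 3.3880; DFL = $205,448.00 ÷ $121,349.00 = 1.6930.
DCL = DOL × DFL = 3.3880 × 1.6930 = 5.7359.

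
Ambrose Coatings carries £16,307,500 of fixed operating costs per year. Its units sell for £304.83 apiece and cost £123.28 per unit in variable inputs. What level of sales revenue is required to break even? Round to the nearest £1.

Contribution margin per unit = £304.83 − £123.28 = £181.55, a CM ratio of £181.55 ÷ £304.83 = 0.5956.
Break-even revenue = fixed costs × price ÷ CM = £16,307,500 × £304.83 ÷ £181.55 = £27,380,971.

£27,380,971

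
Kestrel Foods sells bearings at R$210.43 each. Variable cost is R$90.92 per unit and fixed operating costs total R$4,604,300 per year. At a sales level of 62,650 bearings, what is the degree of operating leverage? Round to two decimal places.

2.60

Total contribution margin = 62,650 × R$119.51 = R$7,487,301.50.
Operating income = contribution − fixed costs = R$7,487,301.50 − R$4,604,300 = R$2,883,001.50.
So DOL = total CM / EBIT = R$7,487,301.50 / R$2,883,001.50 = 2.5971.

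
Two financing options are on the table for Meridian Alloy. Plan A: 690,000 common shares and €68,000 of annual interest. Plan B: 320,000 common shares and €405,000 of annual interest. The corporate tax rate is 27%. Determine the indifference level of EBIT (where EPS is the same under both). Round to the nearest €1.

€696,459

At indifference, (EBIT − 68,000)(1 − t)/690,000 = (EBIT − 405,000)(1 − t)/320,000.
The (1 − t) factor cancels: (EBIT − 68,000) × 320,000 = (EBIT − 405,000) × 690,000.
EBIT × (690,000 − 320,000) = 405,000 × 690,000 − 68,000 × 320,000 = 257,690,000,000, so EBIT = 257,690,000,000 ÷ 370,000 = 696,459.46.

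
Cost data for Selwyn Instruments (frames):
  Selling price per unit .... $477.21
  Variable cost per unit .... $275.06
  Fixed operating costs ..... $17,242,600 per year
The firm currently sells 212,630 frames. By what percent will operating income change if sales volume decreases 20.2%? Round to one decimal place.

-33.7%

Contribution at this volume is 212,630 × $202.15 = $42,983,154.50.
Subtracting fixed costs: EBIT = $42,983,154.50 − $17,242,600 = $25,740,554.50.
So DOL = total CM / EBIT = $42,983,154.50 / $25,740,554.50 = 1.6699.
Operating income changes by 1.6699 × -20.2% = -33.7%.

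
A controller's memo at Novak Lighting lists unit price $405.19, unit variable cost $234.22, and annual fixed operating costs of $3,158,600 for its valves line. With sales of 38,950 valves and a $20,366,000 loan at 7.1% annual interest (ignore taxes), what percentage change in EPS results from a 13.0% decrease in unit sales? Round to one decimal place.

Total contribution margin = 38,950 × $170.97 = $6,659,281.50.
EBIT = $6,659,281.50 − $3,158,600 = $3,500,681.50.
Interest = $1,445,986.00, so EBIT − I = $2,054,695.50.
DCL = total CM / (EBIT − I) = $6,659,281.50 / $2,054,695.50 = 3.2410.
EPS therefore changes by 3.2410 × (-13.0%) = -42.1%.

-42.1%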